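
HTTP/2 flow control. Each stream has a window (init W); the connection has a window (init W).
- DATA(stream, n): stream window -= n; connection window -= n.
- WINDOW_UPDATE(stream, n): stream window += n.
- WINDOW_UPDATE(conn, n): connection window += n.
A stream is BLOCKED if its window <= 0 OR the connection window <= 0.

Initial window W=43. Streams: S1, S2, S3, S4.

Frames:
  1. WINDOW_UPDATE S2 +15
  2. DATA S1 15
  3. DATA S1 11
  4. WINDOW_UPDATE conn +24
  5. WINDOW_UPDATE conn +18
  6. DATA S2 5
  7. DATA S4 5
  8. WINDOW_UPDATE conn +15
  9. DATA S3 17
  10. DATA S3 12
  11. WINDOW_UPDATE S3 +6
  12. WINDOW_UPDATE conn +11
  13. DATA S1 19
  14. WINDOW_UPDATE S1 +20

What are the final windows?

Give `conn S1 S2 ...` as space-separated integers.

Op 1: conn=43 S1=43 S2=58 S3=43 S4=43 blocked=[]
Op 2: conn=28 S1=28 S2=58 S3=43 S4=43 blocked=[]
Op 3: conn=17 S1=17 S2=58 S3=43 S4=43 blocked=[]
Op 4: conn=41 S1=17 S2=58 S3=43 S4=43 blocked=[]
Op 5: conn=59 S1=17 S2=58 S3=43 S4=43 blocked=[]
Op 6: conn=54 S1=17 S2=53 S3=43 S4=43 blocked=[]
Op 7: conn=49 S1=17 S2=53 S3=43 S4=38 blocked=[]
Op 8: conn=64 S1=17 S2=53 S3=43 S4=38 blocked=[]
Op 9: conn=47 S1=17 S2=53 S3=26 S4=38 blocked=[]
Op 10: conn=35 S1=17 S2=53 S3=14 S4=38 blocked=[]
Op 11: conn=35 S1=17 S2=53 S3=20 S4=38 blocked=[]
Op 12: conn=46 S1=17 S2=53 S3=20 S4=38 blocked=[]
Op 13: conn=27 S1=-2 S2=53 S3=20 S4=38 blocked=[1]
Op 14: conn=27 S1=18 S2=53 S3=20 S4=38 blocked=[]

Answer: 27 18 53 20 38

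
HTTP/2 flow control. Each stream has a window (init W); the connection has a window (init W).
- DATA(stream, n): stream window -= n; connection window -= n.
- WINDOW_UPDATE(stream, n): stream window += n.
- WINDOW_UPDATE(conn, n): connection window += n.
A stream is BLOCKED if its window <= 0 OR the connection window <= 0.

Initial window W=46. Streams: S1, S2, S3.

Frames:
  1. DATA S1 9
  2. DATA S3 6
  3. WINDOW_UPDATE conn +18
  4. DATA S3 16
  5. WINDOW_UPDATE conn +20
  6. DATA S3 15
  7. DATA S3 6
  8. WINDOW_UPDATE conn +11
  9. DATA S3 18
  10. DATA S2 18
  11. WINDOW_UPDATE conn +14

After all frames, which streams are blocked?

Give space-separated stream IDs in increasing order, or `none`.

Answer: S3

Derivation:
Op 1: conn=37 S1=37 S2=46 S3=46 blocked=[]
Op 2: conn=31 S1=37 S2=46 S3=40 blocked=[]
Op 3: conn=49 S1=37 S2=46 S3=40 blocked=[]
Op 4: conn=33 S1=37 S2=46 S3=24 blocked=[]
Op 5: conn=53 S1=37 S2=46 S3=24 blocked=[]
Op 6: conn=38 S1=37 S2=46 S3=9 blocked=[]
Op 7: conn=32 S1=37 S2=46 S3=3 blocked=[]
Op 8: conn=43 S1=37 S2=46 S3=3 blocked=[]
Op 9: conn=25 S1=37 S2=46 S3=-15 blocked=[3]
Op 10: conn=7 S1=37 S2=28 S3=-15 blocked=[3]
Op 11: conn=21 S1=37 S2=28 S3=-15 blocked=[3]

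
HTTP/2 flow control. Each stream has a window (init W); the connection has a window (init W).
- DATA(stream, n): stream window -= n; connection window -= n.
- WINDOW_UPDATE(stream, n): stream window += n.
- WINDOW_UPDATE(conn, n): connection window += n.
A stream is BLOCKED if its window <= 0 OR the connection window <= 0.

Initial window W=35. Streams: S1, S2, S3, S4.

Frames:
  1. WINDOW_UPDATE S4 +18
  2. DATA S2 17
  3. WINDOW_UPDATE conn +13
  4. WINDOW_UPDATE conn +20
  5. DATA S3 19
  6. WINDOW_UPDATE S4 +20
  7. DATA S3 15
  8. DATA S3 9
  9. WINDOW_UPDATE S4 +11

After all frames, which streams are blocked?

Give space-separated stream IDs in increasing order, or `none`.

Op 1: conn=35 S1=35 S2=35 S3=35 S4=53 blocked=[]
Op 2: conn=18 S1=35 S2=18 S3=35 S4=53 blocked=[]
Op 3: conn=31 S1=35 S2=18 S3=35 S4=53 blocked=[]
Op 4: conn=51 S1=35 S2=18 S3=35 S4=53 blocked=[]
Op 5: conn=32 S1=35 S2=18 S3=16 S4=53 blocked=[]
Op 6: conn=32 S1=35 S2=18 S3=16 S4=73 blocked=[]
Op 7: conn=17 S1=35 S2=18 S3=1 S4=73 blocked=[]
Op 8: conn=8 S1=35 S2=18 S3=-8 S4=73 blocked=[3]
Op 9: conn=8 S1=35 S2=18 S3=-8 S4=84 blocked=[3]

Answer: S3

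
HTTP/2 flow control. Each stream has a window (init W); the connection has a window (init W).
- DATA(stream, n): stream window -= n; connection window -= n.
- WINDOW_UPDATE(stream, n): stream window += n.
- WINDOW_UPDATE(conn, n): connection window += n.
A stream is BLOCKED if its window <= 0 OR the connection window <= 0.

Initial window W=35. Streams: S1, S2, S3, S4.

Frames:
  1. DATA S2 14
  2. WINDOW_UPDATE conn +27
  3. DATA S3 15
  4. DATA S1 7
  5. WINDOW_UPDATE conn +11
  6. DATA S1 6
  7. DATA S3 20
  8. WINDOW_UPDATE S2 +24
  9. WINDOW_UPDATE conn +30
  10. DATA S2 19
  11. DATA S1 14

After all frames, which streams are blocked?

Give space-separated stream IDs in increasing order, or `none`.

Op 1: conn=21 S1=35 S2=21 S3=35 S4=35 blocked=[]
Op 2: conn=48 S1=35 S2=21 S3=35 S4=35 blocked=[]
Op 3: conn=33 S1=35 S2=21 S3=20 S4=35 blocked=[]
Op 4: conn=26 S1=28 S2=21 S3=20 S4=35 blocked=[]
Op 5: conn=37 S1=28 S2=21 S3=20 S4=35 blocked=[]
Op 6: conn=31 S1=22 S2=21 S3=20 S4=35 blocked=[]
Op 7: conn=11 S1=22 S2=21 S3=0 S4=35 blocked=[3]
Op 8: conn=11 S1=22 S2=45 S3=0 S4=35 blocked=[3]
Op 9: conn=41 S1=22 S2=45 S3=0 S4=35 blocked=[3]
Op 10: conn=22 S1=22 S2=26 S3=0 S4=35 blocked=[3]
Op 11: conn=8 S1=8 S2=26 S3=0 S4=35 blocked=[3]

Answer: S3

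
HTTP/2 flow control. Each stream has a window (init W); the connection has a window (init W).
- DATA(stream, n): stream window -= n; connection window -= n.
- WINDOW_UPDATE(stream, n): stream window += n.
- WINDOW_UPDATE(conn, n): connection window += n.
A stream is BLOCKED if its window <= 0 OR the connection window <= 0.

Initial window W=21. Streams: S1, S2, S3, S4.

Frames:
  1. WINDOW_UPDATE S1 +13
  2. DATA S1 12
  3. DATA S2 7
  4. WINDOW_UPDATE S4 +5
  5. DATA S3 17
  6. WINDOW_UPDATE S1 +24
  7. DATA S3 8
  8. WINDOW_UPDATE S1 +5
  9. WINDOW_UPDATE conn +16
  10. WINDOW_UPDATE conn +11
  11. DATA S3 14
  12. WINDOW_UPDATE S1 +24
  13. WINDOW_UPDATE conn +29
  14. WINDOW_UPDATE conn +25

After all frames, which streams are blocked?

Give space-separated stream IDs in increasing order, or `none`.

Op 1: conn=21 S1=34 S2=21 S3=21 S4=21 blocked=[]
Op 2: conn=9 S1=22 S2=21 S3=21 S4=21 blocked=[]
Op 3: conn=2 S1=22 S2=14 S3=21 S4=21 blocked=[]
Op 4: conn=2 S1=22 S2=14 S3=21 S4=26 blocked=[]
Op 5: conn=-15 S1=22 S2=14 S3=4 S4=26 blocked=[1, 2, 3, 4]
Op 6: conn=-15 S1=46 S2=14 S3=4 S4=26 blocked=[1, 2, 3, 4]
Op 7: conn=-23 S1=46 S2=14 S3=-4 S4=26 blocked=[1, 2, 3, 4]
Op 8: conn=-23 S1=51 S2=14 S3=-4 S4=26 blocked=[1, 2, 3, 4]
Op 9: conn=-7 S1=51 S2=14 S3=-4 S4=26 blocked=[1, 2, 3, 4]
Op 10: conn=4 S1=51 S2=14 S3=-4 S4=26 blocked=[3]
Op 11: conn=-10 S1=51 S2=14 S3=-18 S4=26 blocked=[1, 2, 3, 4]
Op 12: conn=-10 S1=75 S2=14 S3=-18 S4=26 blocked=[1, 2, 3, 4]
Op 13: conn=19 S1=75 S2=14 S3=-18 S4=26 blocked=[3]
Op 14: conn=44 S1=75 S2=14 S3=-18 S4=26 blocked=[3]

Answer: S3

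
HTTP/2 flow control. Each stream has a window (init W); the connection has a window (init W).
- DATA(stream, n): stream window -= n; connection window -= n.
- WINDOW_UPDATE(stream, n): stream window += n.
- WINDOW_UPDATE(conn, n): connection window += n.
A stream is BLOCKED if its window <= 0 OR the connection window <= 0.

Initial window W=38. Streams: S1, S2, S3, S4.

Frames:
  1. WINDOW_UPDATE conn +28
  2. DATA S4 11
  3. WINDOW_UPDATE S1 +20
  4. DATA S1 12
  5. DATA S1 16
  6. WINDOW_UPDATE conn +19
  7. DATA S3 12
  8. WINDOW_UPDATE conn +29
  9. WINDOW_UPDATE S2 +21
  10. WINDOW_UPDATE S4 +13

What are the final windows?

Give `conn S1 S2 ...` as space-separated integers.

Answer: 63 30 59 26 40

Derivation:
Op 1: conn=66 S1=38 S2=38 S3=38 S4=38 blocked=[]
Op 2: conn=55 S1=38 S2=38 S3=38 S4=27 blocked=[]
Op 3: conn=55 S1=58 S2=38 S3=38 S4=27 blocked=[]
Op 4: conn=43 S1=46 S2=38 S3=38 S4=27 blocked=[]
Op 5: conn=27 S1=30 S2=38 S3=38 S4=27 blocked=[]
Op 6: conn=46 S1=30 S2=38 S3=38 S4=27 blocked=[]
Op 7: conn=34 S1=30 S2=38 S3=26 S4=27 blocked=[]
Op 8: conn=63 S1=30 S2=38 S3=26 S4=27 blocked=[]
Op 9: conn=63 S1=30 S2=59 S3=26 S4=27 blocked=[]
Op 10: conn=63 S1=30 S2=59 S3=26 S4=40 blocked=[]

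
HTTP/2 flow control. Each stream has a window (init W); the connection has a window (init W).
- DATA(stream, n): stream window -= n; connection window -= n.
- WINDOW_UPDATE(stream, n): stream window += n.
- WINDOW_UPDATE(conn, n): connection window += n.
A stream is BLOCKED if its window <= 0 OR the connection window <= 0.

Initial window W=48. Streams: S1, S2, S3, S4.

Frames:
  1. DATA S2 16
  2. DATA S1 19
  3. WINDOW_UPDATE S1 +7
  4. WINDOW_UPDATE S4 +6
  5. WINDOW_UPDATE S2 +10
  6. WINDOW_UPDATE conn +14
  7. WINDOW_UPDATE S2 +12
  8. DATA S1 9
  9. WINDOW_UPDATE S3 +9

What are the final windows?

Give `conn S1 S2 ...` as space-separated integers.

Op 1: conn=32 S1=48 S2=32 S3=48 S4=48 blocked=[]
Op 2: conn=13 S1=29 S2=32 S3=48 S4=48 blocked=[]
Op 3: conn=13 S1=36 S2=32 S3=48 S4=48 blocked=[]
Op 4: conn=13 S1=36 S2=32 S3=48 S4=54 blocked=[]
Op 5: conn=13 S1=36 S2=42 S3=48 S4=54 blocked=[]
Op 6: conn=27 S1=36 S2=42 S3=48 S4=54 blocked=[]
Op 7: conn=27 S1=36 S2=54 S3=48 S4=54 blocked=[]
Op 8: conn=18 S1=27 S2=54 S3=48 S4=54 blocked=[]
Op 9: conn=18 S1=27 S2=54 S3=57 S4=54 blocked=[]

Answer: 18 27 54 57 54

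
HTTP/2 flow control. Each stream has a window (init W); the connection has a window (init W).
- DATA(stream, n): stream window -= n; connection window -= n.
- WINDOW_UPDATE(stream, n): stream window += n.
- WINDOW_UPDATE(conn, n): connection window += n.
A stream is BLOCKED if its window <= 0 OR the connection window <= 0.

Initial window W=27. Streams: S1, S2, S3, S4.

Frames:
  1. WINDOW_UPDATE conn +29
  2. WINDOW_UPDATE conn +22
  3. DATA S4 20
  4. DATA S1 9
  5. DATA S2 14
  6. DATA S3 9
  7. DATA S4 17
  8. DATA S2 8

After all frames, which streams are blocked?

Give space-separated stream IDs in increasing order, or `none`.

Op 1: conn=56 S1=27 S2=27 S3=27 S4=27 blocked=[]
Op 2: conn=78 S1=27 S2=27 S3=27 S4=27 blocked=[]
Op 3: conn=58 S1=27 S2=27 S3=27 S4=7 blocked=[]
Op 4: conn=49 S1=18 S2=27 S3=27 S4=7 blocked=[]
Op 5: conn=35 S1=18 S2=13 S3=27 S4=7 blocked=[]
Op 6: conn=26 S1=18 S2=13 S3=18 S4=7 blocked=[]
Op 7: conn=9 S1=18 S2=13 S3=18 S4=-10 blocked=[4]
Op 8: conn=1 S1=18 S2=5 S3=18 S4=-10 blocked=[4]

Answer: S4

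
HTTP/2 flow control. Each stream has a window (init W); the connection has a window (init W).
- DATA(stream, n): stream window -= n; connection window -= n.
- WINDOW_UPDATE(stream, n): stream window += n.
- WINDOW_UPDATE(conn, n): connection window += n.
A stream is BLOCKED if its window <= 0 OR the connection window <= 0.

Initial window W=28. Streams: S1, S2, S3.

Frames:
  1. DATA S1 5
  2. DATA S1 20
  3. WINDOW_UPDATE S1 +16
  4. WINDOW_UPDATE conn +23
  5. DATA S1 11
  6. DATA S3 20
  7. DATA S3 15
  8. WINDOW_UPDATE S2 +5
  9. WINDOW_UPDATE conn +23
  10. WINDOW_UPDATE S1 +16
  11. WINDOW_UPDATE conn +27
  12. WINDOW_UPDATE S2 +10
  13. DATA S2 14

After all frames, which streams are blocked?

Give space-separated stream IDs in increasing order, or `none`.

Op 1: conn=23 S1=23 S2=28 S3=28 blocked=[]
Op 2: conn=3 S1=3 S2=28 S3=28 blocked=[]
Op 3: conn=3 S1=19 S2=28 S3=28 blocked=[]
Op 4: conn=26 S1=19 S2=28 S3=28 blocked=[]
Op 5: conn=15 S1=8 S2=28 S3=28 blocked=[]
Op 6: conn=-5 S1=8 S2=28 S3=8 blocked=[1, 2, 3]
Op 7: conn=-20 S1=8 S2=28 S3=-7 blocked=[1, 2, 3]
Op 8: conn=-20 S1=8 S2=33 S3=-7 blocked=[1, 2, 3]
Op 9: conn=3 S1=8 S2=33 S3=-7 blocked=[3]
Op 10: conn=3 S1=24 S2=33 S3=-7 blocked=[3]
Op 11: conn=30 S1=24 S2=33 S3=-7 blocked=[3]
Op 12: conn=30 S1=24 S2=43 S3=-7 blocked=[3]
Op 13: conn=16 S1=24 S2=29 S3=-7 blocked=[3]

Answer: S3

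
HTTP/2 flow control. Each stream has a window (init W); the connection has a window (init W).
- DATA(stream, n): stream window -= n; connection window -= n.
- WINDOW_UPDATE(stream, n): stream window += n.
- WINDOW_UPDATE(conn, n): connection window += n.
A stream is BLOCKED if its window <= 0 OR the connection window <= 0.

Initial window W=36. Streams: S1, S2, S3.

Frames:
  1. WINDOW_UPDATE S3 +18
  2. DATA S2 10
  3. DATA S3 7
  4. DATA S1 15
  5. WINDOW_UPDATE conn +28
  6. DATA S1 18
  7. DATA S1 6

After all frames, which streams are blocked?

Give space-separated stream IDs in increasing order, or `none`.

Op 1: conn=36 S1=36 S2=36 S3=54 blocked=[]
Op 2: conn=26 S1=36 S2=26 S3=54 blocked=[]
Op 3: conn=19 S1=36 S2=26 S3=47 blocked=[]
Op 4: conn=4 S1=21 S2=26 S3=47 blocked=[]
Op 5: conn=32 S1=21 S2=26 S3=47 blocked=[]
Op 6: conn=14 S1=3 S2=26 S3=47 blocked=[]
Op 7: conn=8 S1=-3 S2=26 S3=47 blocked=[1]

Answer: S1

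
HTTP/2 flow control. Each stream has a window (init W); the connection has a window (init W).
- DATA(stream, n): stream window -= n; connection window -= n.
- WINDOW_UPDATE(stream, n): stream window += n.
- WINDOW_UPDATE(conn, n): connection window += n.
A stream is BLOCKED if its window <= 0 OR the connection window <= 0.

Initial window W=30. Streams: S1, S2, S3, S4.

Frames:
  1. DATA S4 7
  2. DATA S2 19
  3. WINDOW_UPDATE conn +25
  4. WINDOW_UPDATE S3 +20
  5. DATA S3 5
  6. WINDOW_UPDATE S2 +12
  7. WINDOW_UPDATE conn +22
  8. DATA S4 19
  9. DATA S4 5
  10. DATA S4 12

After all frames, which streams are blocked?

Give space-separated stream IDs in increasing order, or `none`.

Op 1: conn=23 S1=30 S2=30 S3=30 S4=23 blocked=[]
Op 2: conn=4 S1=30 S2=11 S3=30 S4=23 blocked=[]
Op 3: conn=29 S1=30 S2=11 S3=30 S4=23 blocked=[]
Op 4: conn=29 S1=30 S2=11 S3=50 S4=23 blocked=[]
Op 5: conn=24 S1=30 S2=11 S3=45 S4=23 blocked=[]
Op 6: conn=24 S1=30 S2=23 S3=45 S4=23 blocked=[]
Op 7: conn=46 S1=30 S2=23 S3=45 S4=23 blocked=[]
Op 8: conn=27 S1=30 S2=23 S3=45 S4=4 blocked=[]
Op 9: conn=22 S1=30 S2=23 S3=45 S4=-1 blocked=[4]
Op 10: conn=10 S1=30 S2=23 S3=45 S4=-13 blocked=[4]

Answer: S4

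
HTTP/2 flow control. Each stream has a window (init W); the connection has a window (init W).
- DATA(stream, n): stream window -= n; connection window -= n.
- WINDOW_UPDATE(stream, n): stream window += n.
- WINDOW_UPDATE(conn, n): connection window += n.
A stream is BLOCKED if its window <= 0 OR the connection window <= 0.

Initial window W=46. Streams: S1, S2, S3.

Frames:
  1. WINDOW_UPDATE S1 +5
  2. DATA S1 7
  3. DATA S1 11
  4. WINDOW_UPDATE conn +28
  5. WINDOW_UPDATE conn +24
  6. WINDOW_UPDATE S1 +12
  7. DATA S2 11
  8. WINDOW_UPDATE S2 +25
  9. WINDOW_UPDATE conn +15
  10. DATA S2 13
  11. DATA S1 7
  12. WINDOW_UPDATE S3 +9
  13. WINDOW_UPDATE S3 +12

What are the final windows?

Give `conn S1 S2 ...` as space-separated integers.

Answer: 64 38 47 67

Derivation:
Op 1: conn=46 S1=51 S2=46 S3=46 blocked=[]
Op 2: conn=39 S1=44 S2=46 S3=46 blocked=[]
Op 3: conn=28 S1=33 S2=46 S3=46 blocked=[]
Op 4: conn=56 S1=33 S2=46 S3=46 blocked=[]
Op 5: conn=80 S1=33 S2=46 S3=46 blocked=[]
Op 6: conn=80 S1=45 S2=46 S3=46 blocked=[]
Op 7: conn=69 S1=45 S2=35 S3=46 blocked=[]
Op 8: conn=69 S1=45 S2=60 S3=46 blocked=[]
Op 9: conn=84 S1=45 S2=60 S3=46 blocked=[]
Op 10: conn=71 S1=45 S2=47 S3=46 blocked=[]
Op 11: conn=64 S1=38 S2=47 S3=46 blocked=[]
Op 12: conn=64 S1=38 S2=47 S3=55 blocked=[]
Op 13: conn=64 S1=38 S2=47 S3=67 blocked=[]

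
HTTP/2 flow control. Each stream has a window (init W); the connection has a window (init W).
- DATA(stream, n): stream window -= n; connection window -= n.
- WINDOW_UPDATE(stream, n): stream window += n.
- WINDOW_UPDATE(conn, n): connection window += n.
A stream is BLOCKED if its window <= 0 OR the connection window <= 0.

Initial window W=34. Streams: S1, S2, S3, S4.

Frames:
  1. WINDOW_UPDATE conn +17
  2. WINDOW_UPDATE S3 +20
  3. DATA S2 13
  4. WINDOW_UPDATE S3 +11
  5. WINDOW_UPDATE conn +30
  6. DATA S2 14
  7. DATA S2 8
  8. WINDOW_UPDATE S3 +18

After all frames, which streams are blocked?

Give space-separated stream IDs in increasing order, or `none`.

Answer: S2

Derivation:
Op 1: conn=51 S1=34 S2=34 S3=34 S4=34 blocked=[]
Op 2: conn=51 S1=34 S2=34 S3=54 S4=34 blocked=[]
Op 3: conn=38 S1=34 S2=21 S3=54 S4=34 blocked=[]
Op 4: conn=38 S1=34 S2=21 S3=65 S4=34 blocked=[]
Op 5: conn=68 S1=34 S2=21 S3=65 S4=34 blocked=[]
Op 6: conn=54 S1=34 S2=7 S3=65 S4=34 blocked=[]
Op 7: conn=46 S1=34 S2=-1 S3=65 S4=34 blocked=[2]
Op 8: conn=46 S1=34 S2=-1 S3=83 S4=34 blocked=[2]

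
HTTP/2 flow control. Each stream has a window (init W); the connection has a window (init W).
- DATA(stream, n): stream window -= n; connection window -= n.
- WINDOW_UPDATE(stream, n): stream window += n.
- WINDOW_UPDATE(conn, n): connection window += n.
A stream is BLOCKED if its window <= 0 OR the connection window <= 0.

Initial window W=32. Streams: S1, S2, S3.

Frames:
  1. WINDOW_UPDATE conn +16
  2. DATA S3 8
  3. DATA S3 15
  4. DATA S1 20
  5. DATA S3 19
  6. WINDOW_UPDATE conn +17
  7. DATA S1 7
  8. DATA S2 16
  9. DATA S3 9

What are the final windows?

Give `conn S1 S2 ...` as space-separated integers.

Answer: -29 5 16 -19

Derivation:
Op 1: conn=48 S1=32 S2=32 S3=32 blocked=[]
Op 2: conn=40 S1=32 S2=32 S3=24 blocked=[]
Op 3: conn=25 S1=32 S2=32 S3=9 blocked=[]
Op 4: conn=5 S1=12 S2=32 S3=9 blocked=[]
Op 5: conn=-14 S1=12 S2=32 S3=-10 blocked=[1, 2, 3]
Op 6: conn=3 S1=12 S2=32 S3=-10 blocked=[3]
Op 7: conn=-4 S1=5 S2=32 S3=-10 blocked=[1, 2, 3]
Op 8: conn=-20 S1=5 S2=16 S3=-10 blocked=[1, 2, 3]
Op 9: conn=-29 S1=5 S2=16 S3=-19 blocked=[1, 2, 3]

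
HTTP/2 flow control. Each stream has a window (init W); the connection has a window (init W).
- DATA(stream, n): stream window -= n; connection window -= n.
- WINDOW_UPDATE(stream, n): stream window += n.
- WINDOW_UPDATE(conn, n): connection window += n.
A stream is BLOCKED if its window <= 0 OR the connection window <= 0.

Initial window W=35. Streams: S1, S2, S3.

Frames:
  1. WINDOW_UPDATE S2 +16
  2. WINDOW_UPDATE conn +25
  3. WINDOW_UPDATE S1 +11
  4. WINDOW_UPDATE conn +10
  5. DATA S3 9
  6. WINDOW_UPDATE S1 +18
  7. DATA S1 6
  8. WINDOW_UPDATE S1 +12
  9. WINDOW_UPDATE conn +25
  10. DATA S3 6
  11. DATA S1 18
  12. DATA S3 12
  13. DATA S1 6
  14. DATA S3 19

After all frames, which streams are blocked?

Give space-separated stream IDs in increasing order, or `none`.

Answer: S3

Derivation:
Op 1: conn=35 S1=35 S2=51 S3=35 blocked=[]
Op 2: conn=60 S1=35 S2=51 S3=35 blocked=[]
Op 3: conn=60 S1=46 S2=51 S3=35 blocked=[]
Op 4: conn=70 S1=46 S2=51 S3=35 blocked=[]
Op 5: conn=61 S1=46 S2=51 S3=26 blocked=[]
Op 6: conn=61 S1=64 S2=51 S3=26 blocked=[]
Op 7: conn=55 S1=58 S2=51 S3=26 blocked=[]
Op 8: conn=55 S1=70 S2=51 S3=26 blocked=[]
Op 9: conn=80 S1=70 S2=51 S3=26 blocked=[]
Op 10: conn=74 S1=70 S2=51 S3=20 blocked=[]
Op 11: conn=56 S1=52 S2=51 S3=20 blocked=[]
Op 12: conn=44 S1=52 S2=51 S3=8 blocked=[]
Op 13: conn=38 S1=46 S2=51 S3=8 blocked=[]
Op 14: conn=19 S1=46 S2=51 S3=-11 blocked=[3]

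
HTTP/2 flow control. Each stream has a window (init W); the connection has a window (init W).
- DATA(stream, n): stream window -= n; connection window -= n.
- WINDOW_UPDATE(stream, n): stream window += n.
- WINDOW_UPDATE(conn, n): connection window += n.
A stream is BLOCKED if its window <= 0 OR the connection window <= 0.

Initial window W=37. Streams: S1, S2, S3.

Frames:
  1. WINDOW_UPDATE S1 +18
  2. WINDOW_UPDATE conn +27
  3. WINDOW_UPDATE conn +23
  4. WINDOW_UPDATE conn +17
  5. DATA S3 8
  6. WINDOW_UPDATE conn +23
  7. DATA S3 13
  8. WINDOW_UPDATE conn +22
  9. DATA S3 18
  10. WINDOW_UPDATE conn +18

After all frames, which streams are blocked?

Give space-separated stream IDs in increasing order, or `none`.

Answer: S3

Derivation:
Op 1: conn=37 S1=55 S2=37 S3=37 blocked=[]
Op 2: conn=64 S1=55 S2=37 S3=37 blocked=[]
Op 3: conn=87 S1=55 S2=37 S3=37 blocked=[]
Op 4: conn=104 S1=55 S2=37 S3=37 blocked=[]
Op 5: conn=96 S1=55 S2=37 S3=29 blocked=[]
Op 6: conn=119 S1=55 S2=37 S3=29 blocked=[]
Op 7: conn=106 S1=55 S2=37 S3=16 blocked=[]
Op 8: conn=128 S1=55 S2=37 S3=16 blocked=[]
Op 9: conn=110 S1=55 S2=37 S3=-2 blocked=[3]
Op 10: conn=128 S1=55 S2=37 S3=-2 blocked=[3]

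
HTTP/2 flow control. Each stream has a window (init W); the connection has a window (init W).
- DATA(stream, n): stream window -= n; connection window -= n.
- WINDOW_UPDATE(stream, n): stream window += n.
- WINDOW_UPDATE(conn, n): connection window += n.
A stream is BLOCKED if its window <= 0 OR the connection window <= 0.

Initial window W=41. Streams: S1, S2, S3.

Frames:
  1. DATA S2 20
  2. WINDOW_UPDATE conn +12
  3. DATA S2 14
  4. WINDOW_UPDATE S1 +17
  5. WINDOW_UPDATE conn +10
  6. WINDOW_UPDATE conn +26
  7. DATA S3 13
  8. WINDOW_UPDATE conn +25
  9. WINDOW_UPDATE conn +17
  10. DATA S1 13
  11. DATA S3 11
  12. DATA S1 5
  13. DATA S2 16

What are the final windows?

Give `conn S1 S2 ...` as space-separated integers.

Answer: 39 40 -9 17

Derivation:
Op 1: conn=21 S1=41 S2=21 S3=41 blocked=[]
Op 2: conn=33 S1=41 S2=21 S3=41 blocked=[]
Op 3: conn=19 S1=41 S2=7 S3=41 blocked=[]
Op 4: conn=19 S1=58 S2=7 S3=41 blocked=[]
Op 5: conn=29 S1=58 S2=7 S3=41 blocked=[]
Op 6: conn=55 S1=58 S2=7 S3=41 blocked=[]
Op 7: conn=42 S1=58 S2=7 S3=28 blocked=[]
Op 8: conn=67 S1=58 S2=7 S3=28 blocked=[]
Op 9: conn=84 S1=58 S2=7 S3=28 blocked=[]
Op 10: conn=71 S1=45 S2=7 S3=28 blocked=[]
Op 11: conn=60 S1=45 S2=7 S3=17 blocked=[]
Op 12: conn=55 S1=40 S2=7 S3=17 blocked=[]
Op 13: conn=39 S1=40 S2=-9 S3=17 blocked=[2]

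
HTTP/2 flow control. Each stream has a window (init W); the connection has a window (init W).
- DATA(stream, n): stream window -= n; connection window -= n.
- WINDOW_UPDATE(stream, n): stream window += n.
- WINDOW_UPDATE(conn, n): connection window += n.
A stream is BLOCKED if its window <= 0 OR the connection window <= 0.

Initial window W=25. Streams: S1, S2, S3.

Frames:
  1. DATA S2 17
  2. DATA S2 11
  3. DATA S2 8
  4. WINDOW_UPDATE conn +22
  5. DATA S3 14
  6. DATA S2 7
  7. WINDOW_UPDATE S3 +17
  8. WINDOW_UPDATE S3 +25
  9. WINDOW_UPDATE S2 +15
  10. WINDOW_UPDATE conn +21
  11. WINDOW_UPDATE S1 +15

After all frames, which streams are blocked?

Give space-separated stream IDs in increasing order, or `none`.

Op 1: conn=8 S1=25 S2=8 S3=25 blocked=[]
Op 2: conn=-3 S1=25 S2=-3 S3=25 blocked=[1, 2, 3]
Op 3: conn=-11 S1=25 S2=-11 S3=25 blocked=[1, 2, 3]
Op 4: conn=11 S1=25 S2=-11 S3=25 blocked=[2]
Op 5: conn=-3 S1=25 S2=-11 S3=11 blocked=[1, 2, 3]
Op 6: conn=-10 S1=25 S2=-18 S3=11 blocked=[1, 2, 3]
Op 7: conn=-10 S1=25 S2=-18 S3=28 blocked=[1, 2, 3]
Op 8: conn=-10 S1=25 S2=-18 S3=53 blocked=[1, 2, 3]
Op 9: conn=-10 S1=25 S2=-3 S3=53 blocked=[1, 2, 3]
Op 10: conn=11 S1=25 S2=-3 S3=53 blocked=[2]
Op 11: conn=11 S1=40 S2=-3 S3=53 blocked=[2]

Answer: S2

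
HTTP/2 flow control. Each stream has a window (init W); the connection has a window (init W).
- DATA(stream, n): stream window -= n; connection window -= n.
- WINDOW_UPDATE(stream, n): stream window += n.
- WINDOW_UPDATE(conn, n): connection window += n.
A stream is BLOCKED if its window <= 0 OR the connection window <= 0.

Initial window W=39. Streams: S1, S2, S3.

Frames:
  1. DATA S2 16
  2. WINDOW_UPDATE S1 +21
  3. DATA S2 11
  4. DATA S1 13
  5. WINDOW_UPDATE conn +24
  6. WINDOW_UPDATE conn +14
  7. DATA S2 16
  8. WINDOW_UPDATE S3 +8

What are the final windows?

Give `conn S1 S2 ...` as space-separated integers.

Op 1: conn=23 S1=39 S2=23 S3=39 blocked=[]
Op 2: conn=23 S1=60 S2=23 S3=39 blocked=[]
Op 3: conn=12 S1=60 S2=12 S3=39 blocked=[]
Op 4: conn=-1 S1=47 S2=12 S3=39 blocked=[1, 2, 3]
Op 5: conn=23 S1=47 S2=12 S3=39 blocked=[]
Op 6: conn=37 S1=47 S2=12 S3=39 blocked=[]
Op 7: conn=21 S1=47 S2=-4 S3=39 blocked=[2]
Op 8: conn=21 S1=47 S2=-4 S3=47 blocked=[2]

Answer: 21 47 -4 47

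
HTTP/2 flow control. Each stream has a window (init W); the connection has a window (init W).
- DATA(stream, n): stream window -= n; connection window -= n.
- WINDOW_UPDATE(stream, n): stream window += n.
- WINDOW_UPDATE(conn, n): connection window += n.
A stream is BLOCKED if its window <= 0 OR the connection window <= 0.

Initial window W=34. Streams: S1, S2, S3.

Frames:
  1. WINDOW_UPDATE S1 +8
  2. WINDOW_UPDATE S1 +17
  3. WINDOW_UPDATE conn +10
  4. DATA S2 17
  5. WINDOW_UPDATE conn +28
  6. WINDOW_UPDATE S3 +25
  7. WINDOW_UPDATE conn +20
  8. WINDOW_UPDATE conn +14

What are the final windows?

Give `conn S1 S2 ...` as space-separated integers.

Answer: 89 59 17 59

Derivation:
Op 1: conn=34 S1=42 S2=34 S3=34 blocked=[]
Op 2: conn=34 S1=59 S2=34 S3=34 blocked=[]
Op 3: conn=44 S1=59 S2=34 S3=34 blocked=[]
Op 4: conn=27 S1=59 S2=17 S3=34 blocked=[]
Op 5: conn=55 S1=59 S2=17 S3=34 blocked=[]
Op 6: conn=55 S1=59 S2=17 S3=59 blocked=[]
Op 7: conn=75 S1=59 S2=17 S3=59 blocked=[]
Op 8: conn=89 S1=59 S2=17 S3=59 blocked=[]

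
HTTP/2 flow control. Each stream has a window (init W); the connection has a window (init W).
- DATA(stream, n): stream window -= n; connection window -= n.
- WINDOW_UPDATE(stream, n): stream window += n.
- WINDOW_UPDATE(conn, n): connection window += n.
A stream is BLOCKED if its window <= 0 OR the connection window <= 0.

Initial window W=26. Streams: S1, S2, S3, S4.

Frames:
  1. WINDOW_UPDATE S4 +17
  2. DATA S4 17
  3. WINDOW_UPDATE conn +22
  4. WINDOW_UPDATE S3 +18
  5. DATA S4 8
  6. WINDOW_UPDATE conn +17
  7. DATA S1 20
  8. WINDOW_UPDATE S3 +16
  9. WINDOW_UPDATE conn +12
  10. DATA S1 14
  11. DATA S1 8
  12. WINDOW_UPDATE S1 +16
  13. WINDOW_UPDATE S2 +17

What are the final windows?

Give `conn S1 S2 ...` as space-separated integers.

Op 1: conn=26 S1=26 S2=26 S3=26 S4=43 blocked=[]
Op 2: conn=9 S1=26 S2=26 S3=26 S4=26 blocked=[]
Op 3: conn=31 S1=26 S2=26 S3=26 S4=26 blocked=[]
Op 4: conn=31 S1=26 S2=26 S3=44 S4=26 blocked=[]
Op 5: conn=23 S1=26 S2=26 S3=44 S4=18 blocked=[]
Op 6: conn=40 S1=26 S2=26 S3=44 S4=18 blocked=[]
Op 7: conn=20 S1=6 S2=26 S3=44 S4=18 blocked=[]
Op 8: conn=20 S1=6 S2=26 S3=60 S4=18 blocked=[]
Op 9: conn=32 S1=6 S2=26 S3=60 S4=18 blocked=[]
Op 10: conn=18 S1=-8 S2=26 S3=60 S4=18 blocked=[1]
Op 11: conn=10 S1=-16 S2=26 S3=60 S4=18 blocked=[1]
Op 12: conn=10 S1=0 S2=26 S3=60 S4=18 blocked=[1]
Op 13: conn=10 S1=0 S2=43 S3=60 S4=18 blocked=[1]

Answer: 10 0 43 60 18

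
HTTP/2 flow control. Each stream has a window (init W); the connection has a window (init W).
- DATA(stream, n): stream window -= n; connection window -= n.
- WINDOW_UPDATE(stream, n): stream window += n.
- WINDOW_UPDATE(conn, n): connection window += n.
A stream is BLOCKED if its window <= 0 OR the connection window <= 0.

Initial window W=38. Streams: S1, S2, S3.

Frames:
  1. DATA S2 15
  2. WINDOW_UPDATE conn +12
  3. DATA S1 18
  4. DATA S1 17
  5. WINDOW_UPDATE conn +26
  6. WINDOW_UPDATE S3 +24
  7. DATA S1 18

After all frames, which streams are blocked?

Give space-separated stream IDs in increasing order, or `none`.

Answer: S1

Derivation:
Op 1: conn=23 S1=38 S2=23 S3=38 blocked=[]
Op 2: conn=35 S1=38 S2=23 S3=38 blocked=[]
Op 3: conn=17 S1=20 S2=23 S3=38 blocked=[]
Op 4: conn=0 S1=3 S2=23 S3=38 blocked=[1, 2, 3]
Op 5: conn=26 S1=3 S2=23 S3=38 blocked=[]
Op 6: conn=26 S1=3 S2=23 S3=62 blocked=[]
Op 7: conn=8 S1=-15 S2=23 S3=62 blocked=[1]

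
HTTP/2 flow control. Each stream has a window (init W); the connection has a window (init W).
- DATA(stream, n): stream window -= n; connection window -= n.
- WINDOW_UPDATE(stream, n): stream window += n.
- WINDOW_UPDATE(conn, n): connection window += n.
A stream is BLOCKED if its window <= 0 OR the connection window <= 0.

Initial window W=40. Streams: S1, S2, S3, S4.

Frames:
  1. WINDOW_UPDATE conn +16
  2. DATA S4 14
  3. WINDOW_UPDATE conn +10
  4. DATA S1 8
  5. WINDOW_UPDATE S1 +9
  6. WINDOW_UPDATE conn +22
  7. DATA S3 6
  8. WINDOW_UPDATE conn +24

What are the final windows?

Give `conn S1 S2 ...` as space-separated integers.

Op 1: conn=56 S1=40 S2=40 S3=40 S4=40 blocked=[]
Op 2: conn=42 S1=40 S2=40 S3=40 S4=26 blocked=[]
Op 3: conn=52 S1=40 S2=40 S3=40 S4=26 blocked=[]
Op 4: conn=44 S1=32 S2=40 S3=40 S4=26 blocked=[]
Op 5: conn=44 S1=41 S2=40 S3=40 S4=26 blocked=[]
Op 6: conn=66 S1=41 S2=40 S3=40 S4=26 blocked=[]
Op 7: conn=60 S1=41 S2=40 S3=34 S4=26 blocked=[]
Op 8: conn=84 S1=41 S2=40 S3=34 S4=26 blocked=[]

Answer: 84 41 40 34 26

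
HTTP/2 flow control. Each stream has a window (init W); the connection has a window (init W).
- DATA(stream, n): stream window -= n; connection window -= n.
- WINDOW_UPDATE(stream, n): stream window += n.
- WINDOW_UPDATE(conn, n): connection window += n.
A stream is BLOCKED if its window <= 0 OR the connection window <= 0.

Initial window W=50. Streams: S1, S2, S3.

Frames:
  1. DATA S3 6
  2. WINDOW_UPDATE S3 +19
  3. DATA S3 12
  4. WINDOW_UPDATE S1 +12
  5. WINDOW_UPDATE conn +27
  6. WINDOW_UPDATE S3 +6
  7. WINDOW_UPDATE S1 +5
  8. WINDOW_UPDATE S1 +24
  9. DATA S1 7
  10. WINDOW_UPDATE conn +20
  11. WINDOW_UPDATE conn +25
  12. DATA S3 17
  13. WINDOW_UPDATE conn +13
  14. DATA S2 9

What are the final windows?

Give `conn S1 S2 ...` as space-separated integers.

Op 1: conn=44 S1=50 S2=50 S3=44 blocked=[]
Op 2: conn=44 S1=50 S2=50 S3=63 blocked=[]
Op 3: conn=32 S1=50 S2=50 S3=51 blocked=[]
Op 4: conn=32 S1=62 S2=50 S3=51 blocked=[]
Op 5: conn=59 S1=62 S2=50 S3=51 blocked=[]
Op 6: conn=59 S1=62 S2=50 S3=57 blocked=[]
Op 7: conn=59 S1=67 S2=50 S3=57 blocked=[]
Op 8: conn=59 S1=91 S2=50 S3=57 blocked=[]
Op 9: conn=52 S1=84 S2=50 S3=57 blocked=[]
Op 10: conn=72 S1=84 S2=50 S3=57 blocked=[]
Op 11: conn=97 S1=84 S2=50 S3=57 blocked=[]
Op 12: conn=80 S1=84 S2=50 S3=40 blocked=[]
Op 13: conn=93 S1=84 S2=50 S3=40 blocked=[]
Op 14: conn=84 S1=84 S2=41 S3=40 blocked=[]

Answer: 84 84 41 40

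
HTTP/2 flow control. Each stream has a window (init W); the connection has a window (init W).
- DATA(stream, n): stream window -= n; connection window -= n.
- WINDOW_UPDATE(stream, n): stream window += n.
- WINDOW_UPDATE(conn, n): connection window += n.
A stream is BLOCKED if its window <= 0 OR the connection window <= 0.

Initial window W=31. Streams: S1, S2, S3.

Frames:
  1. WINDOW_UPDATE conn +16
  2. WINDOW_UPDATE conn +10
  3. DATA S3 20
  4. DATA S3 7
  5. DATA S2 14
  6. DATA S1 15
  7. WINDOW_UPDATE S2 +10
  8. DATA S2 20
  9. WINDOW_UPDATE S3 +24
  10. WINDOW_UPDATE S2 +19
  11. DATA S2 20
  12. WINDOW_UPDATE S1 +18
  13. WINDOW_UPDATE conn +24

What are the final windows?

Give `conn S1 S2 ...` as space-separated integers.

Answer: -15 34 6 28

Derivation:
Op 1: conn=47 S1=31 S2=31 S3=31 blocked=[]
Op 2: conn=57 S1=31 S2=31 S3=31 blocked=[]
Op 3: conn=37 S1=31 S2=31 S3=11 blocked=[]
Op 4: conn=30 S1=31 S2=31 S3=4 blocked=[]
Op 5: conn=16 S1=31 S2=17 S3=4 blocked=[]
Op 6: conn=1 S1=16 S2=17 S3=4 blocked=[]
Op 7: conn=1 S1=16 S2=27 S3=4 blocked=[]
Op 8: conn=-19 S1=16 S2=7 S3=4 blocked=[1, 2, 3]
Op 9: conn=-19 S1=16 S2=7 S3=28 blocked=[1, 2, 3]
Op 10: conn=-19 S1=16 S2=26 S3=28 blocked=[1, 2, 3]
Op 11: conn=-39 S1=16 S2=6 S3=28 blocked=[1, 2, 3]
Op 12: conn=-39 S1=34 S2=6 S3=28 blocked=[1, 2, 3]
Op 13: conn=-15 S1=34 S2=6 S3=28 blocked=[1, 2, 3]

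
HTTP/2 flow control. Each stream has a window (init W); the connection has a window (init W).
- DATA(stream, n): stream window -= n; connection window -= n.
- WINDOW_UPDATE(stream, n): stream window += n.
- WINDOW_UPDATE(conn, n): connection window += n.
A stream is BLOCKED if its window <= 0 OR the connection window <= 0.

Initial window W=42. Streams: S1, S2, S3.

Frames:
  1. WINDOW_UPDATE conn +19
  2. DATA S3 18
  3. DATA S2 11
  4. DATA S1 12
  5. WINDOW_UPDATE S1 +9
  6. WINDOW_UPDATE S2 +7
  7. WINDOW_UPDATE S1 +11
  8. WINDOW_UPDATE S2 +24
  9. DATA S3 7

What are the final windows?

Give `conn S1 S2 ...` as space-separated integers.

Op 1: conn=61 S1=42 S2=42 S3=42 blocked=[]
Op 2: conn=43 S1=42 S2=42 S3=24 blocked=[]
Op 3: conn=32 S1=42 S2=31 S3=24 blocked=[]
Op 4: conn=20 S1=30 S2=31 S3=24 blocked=[]
Op 5: conn=20 S1=39 S2=31 S3=24 blocked=[]
Op 6: conn=20 S1=39 S2=38 S3=24 blocked=[]
Op 7: conn=20 S1=50 S2=38 S3=24 blocked=[]
Op 8: conn=20 S1=50 S2=62 S3=24 blocked=[]
Op 9: conn=13 S1=50 S2=62 S3=17 blocked=[]

Answer: 13 50 62 17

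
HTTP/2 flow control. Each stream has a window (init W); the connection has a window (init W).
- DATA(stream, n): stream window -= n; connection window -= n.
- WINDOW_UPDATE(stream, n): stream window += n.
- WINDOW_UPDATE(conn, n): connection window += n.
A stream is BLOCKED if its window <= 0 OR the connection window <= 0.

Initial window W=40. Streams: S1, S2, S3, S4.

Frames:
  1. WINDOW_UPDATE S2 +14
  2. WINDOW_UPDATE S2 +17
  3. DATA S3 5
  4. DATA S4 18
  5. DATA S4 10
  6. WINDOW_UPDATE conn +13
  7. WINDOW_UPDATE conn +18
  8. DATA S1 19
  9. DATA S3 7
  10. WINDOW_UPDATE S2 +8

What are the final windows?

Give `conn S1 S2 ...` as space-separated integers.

Answer: 12 21 79 28 12

Derivation:
Op 1: conn=40 S1=40 S2=54 S3=40 S4=40 blocked=[]
Op 2: conn=40 S1=40 S2=71 S3=40 S4=40 blocked=[]
Op 3: conn=35 S1=40 S2=71 S3=35 S4=40 blocked=[]
Op 4: conn=17 S1=40 S2=71 S3=35 S4=22 blocked=[]
Op 5: conn=7 S1=40 S2=71 S3=35 S4=12 blocked=[]
Op 6: conn=20 S1=40 S2=71 S3=35 S4=12 blocked=[]
Op 7: conn=38 S1=40 S2=71 S3=35 S4=12 blocked=[]
Op 8: conn=19 S1=21 S2=71 S3=35 S4=12 blocked=[]
Op 9: conn=12 S1=21 S2=71 S3=28 S4=12 blocked=[]
Op 10: conn=12 S1=21 S2=79 S3=28 S4=12 blocked=[]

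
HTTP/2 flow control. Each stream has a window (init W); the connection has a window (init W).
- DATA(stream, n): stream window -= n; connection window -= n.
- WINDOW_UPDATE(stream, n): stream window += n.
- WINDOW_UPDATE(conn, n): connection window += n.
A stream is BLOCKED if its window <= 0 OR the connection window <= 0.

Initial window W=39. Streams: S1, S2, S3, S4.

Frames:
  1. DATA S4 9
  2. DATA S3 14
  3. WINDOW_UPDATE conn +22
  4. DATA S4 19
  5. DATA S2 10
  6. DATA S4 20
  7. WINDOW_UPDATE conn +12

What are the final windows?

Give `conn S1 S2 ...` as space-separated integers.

Answer: 1 39 29 25 -9

Derivation:
Op 1: conn=30 S1=39 S2=39 S3=39 S4=30 blocked=[]
Op 2: conn=16 S1=39 S2=39 S3=25 S4=30 blocked=[]
Op 3: conn=38 S1=39 S2=39 S3=25 S4=30 blocked=[]
Op 4: conn=19 S1=39 S2=39 S3=25 S4=11 blocked=[]
Op 5: conn=9 S1=39 S2=29 S3=25 S4=11 blocked=[]
Op 6: conn=-11 S1=39 S2=29 S3=25 S4=-9 blocked=[1, 2, 3, 4]
Op 7: conn=1 S1=39 S2=29 S3=25 S4=-9 blocked=[4]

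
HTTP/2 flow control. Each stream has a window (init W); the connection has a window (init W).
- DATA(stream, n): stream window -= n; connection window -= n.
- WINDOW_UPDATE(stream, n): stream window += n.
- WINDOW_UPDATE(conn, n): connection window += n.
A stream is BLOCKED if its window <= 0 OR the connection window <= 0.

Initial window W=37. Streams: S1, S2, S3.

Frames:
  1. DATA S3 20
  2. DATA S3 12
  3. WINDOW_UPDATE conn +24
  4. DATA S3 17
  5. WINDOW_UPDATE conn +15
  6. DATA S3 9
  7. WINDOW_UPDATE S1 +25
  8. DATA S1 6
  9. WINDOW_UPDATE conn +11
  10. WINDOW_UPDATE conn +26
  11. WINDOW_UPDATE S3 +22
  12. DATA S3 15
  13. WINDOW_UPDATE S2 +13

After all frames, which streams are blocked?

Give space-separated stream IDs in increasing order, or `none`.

Op 1: conn=17 S1=37 S2=37 S3=17 blocked=[]
Op 2: conn=5 S1=37 S2=37 S3=5 blocked=[]
Op 3: conn=29 S1=37 S2=37 S3=5 blocked=[]
Op 4: conn=12 S1=37 S2=37 S3=-12 blocked=[3]
Op 5: conn=27 S1=37 S2=37 S3=-12 blocked=[3]
Op 6: conn=18 S1=37 S2=37 S3=-21 blocked=[3]
Op 7: conn=18 S1=62 S2=37 S3=-21 blocked=[3]
Op 8: conn=12 S1=56 S2=37 S3=-21 blocked=[3]
Op 9: conn=23 S1=56 S2=37 S3=-21 blocked=[3]
Op 10: conn=49 S1=56 S2=37 S3=-21 blocked=[3]
Op 11: conn=49 S1=56 S2=37 S3=1 blocked=[]
Op 12: conn=34 S1=56 S2=37 S3=-14 blocked=[3]
Op 13: conn=34 S1=56 S2=50 S3=-14 blocked=[3]

Answer: S3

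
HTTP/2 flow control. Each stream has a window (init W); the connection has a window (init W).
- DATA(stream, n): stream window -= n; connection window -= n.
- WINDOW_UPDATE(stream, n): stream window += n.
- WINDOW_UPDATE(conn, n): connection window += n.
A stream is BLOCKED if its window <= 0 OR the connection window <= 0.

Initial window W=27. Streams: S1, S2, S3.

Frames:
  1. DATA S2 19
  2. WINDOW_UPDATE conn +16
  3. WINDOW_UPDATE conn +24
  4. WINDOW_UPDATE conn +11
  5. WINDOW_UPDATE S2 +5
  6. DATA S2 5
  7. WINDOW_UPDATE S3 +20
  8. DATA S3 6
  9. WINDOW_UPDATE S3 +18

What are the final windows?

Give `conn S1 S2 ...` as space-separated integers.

Answer: 48 27 8 59

Derivation:
Op 1: conn=8 S1=27 S2=8 S3=27 blocked=[]
Op 2: conn=24 S1=27 S2=8 S3=27 blocked=[]
Op 3: conn=48 S1=27 S2=8 S3=27 blocked=[]
Op 4: conn=59 S1=27 S2=8 S3=27 blocked=[]
Op 5: conn=59 S1=27 S2=13 S3=27 blocked=[]
Op 6: conn=54 S1=27 S2=8 S3=27 blocked=[]
Op 7: conn=54 S1=27 S2=8 S3=47 blocked=[]
Op 8: conn=48 S1=27 S2=8 S3=41 blocked=[]
Op 9: conn=48 S1=27 S2=8 S3=59 blocked=[]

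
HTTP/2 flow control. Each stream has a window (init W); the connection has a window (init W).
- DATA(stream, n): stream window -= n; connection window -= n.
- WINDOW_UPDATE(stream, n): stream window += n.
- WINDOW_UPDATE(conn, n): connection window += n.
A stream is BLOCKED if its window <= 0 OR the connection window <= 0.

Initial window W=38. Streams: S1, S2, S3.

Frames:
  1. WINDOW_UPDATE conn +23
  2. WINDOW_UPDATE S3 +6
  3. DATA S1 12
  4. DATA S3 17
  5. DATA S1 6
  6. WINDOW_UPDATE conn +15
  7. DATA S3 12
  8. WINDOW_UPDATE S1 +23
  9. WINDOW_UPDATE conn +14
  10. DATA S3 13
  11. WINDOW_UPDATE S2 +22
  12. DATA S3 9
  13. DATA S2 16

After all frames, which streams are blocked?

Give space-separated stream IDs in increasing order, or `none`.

Answer: S3

Derivation:
Op 1: conn=61 S1=38 S2=38 S3=38 blocked=[]
Op 2: conn=61 S1=38 S2=38 S3=44 blocked=[]
Op 3: conn=49 S1=26 S2=38 S3=44 blocked=[]
Op 4: conn=32 S1=26 S2=38 S3=27 blocked=[]
Op 5: conn=26 S1=20 S2=38 S3=27 blocked=[]
Op 6: conn=41 S1=20 S2=38 S3=27 blocked=[]
Op 7: conn=29 S1=20 S2=38 S3=15 blocked=[]
Op 8: conn=29 S1=43 S2=38 S3=15 blocked=[]
Op 9: conn=43 S1=43 S2=38 S3=15 blocked=[]
Op 10: conn=30 S1=43 S2=38 S3=2 blocked=[]
Op 11: conn=30 S1=43 S2=60 S3=2 blocked=[]
Op 12: conn=21 S1=43 S2=60 S3=-7 blocked=[3]
Op 13: conn=5 S1=43 S2=44 S3=-7 blocked=[3]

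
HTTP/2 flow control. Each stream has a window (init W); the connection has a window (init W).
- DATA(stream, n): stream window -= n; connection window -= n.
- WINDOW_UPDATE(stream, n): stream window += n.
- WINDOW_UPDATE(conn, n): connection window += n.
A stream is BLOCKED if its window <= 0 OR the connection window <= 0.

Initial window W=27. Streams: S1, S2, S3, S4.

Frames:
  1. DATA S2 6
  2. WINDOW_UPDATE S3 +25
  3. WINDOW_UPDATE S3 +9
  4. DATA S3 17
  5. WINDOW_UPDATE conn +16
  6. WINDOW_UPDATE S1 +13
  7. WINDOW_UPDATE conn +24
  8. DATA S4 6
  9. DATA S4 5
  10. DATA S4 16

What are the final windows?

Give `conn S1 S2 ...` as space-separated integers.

Op 1: conn=21 S1=27 S2=21 S3=27 S4=27 blocked=[]
Op 2: conn=21 S1=27 S2=21 S3=52 S4=27 blocked=[]
Op 3: conn=21 S1=27 S2=21 S3=61 S4=27 blocked=[]
Op 4: conn=4 S1=27 S2=21 S3=44 S4=27 blocked=[]
Op 5: conn=20 S1=27 S2=21 S3=44 S4=27 blocked=[]
Op 6: conn=20 S1=40 S2=21 S3=44 S4=27 blocked=[]
Op 7: conn=44 S1=40 S2=21 S3=44 S4=27 blocked=[]
Op 8: conn=38 S1=40 S2=21 S3=44 S4=21 blocked=[]
Op 9: conn=33 S1=40 S2=21 S3=44 S4=16 blocked=[]
Op 10: conn=17 S1=40 S2=21 S3=44 S4=0 blocked=[4]

Answer: 17 40 21 44 0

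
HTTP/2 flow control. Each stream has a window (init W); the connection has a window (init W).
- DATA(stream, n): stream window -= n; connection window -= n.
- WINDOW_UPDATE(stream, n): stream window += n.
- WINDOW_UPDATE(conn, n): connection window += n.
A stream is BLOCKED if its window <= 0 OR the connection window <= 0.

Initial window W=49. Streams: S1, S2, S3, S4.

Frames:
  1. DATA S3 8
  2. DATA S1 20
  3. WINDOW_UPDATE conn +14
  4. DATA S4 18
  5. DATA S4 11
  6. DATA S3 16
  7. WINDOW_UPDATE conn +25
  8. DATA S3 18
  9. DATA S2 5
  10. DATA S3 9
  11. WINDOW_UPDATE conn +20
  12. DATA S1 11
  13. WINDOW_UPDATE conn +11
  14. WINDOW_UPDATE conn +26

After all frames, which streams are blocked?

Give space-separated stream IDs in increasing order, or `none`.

Op 1: conn=41 S1=49 S2=49 S3=41 S4=49 blocked=[]
Op 2: conn=21 S1=29 S2=49 S3=41 S4=49 blocked=[]
Op 3: conn=35 S1=29 S2=49 S3=41 S4=49 blocked=[]
Op 4: conn=17 S1=29 S2=49 S3=41 S4=31 blocked=[]
Op 5: conn=6 S1=29 S2=49 S3=41 S4=20 blocked=[]
Op 6: conn=-10 S1=29 S2=49 S3=25 S4=20 blocked=[1, 2, 3, 4]
Op 7: conn=15 S1=29 S2=49 S3=25 S4=20 blocked=[]
Op 8: conn=-3 S1=29 S2=49 S3=7 S4=20 blocked=[1, 2, 3, 4]
Op 9: conn=-8 S1=29 S2=44 S3=7 S4=20 blocked=[1, 2, 3, 4]
Op 10: conn=-17 S1=29 S2=44 S3=-2 S4=20 blocked=[1, 2, 3, 4]
Op 11: conn=3 S1=29 S2=44 S3=-2 S4=20 blocked=[3]
Op 12: conn=-8 S1=18 S2=44 S3=-2 S4=20 blocked=[1, 2, 3, 4]
Op 13: conn=3 S1=18 S2=44 S3=-2 S4=20 blocked=[3]
Op 14: conn=29 S1=18 S2=44 S3=-2 S4=20 blocked=[3]

Answer: S3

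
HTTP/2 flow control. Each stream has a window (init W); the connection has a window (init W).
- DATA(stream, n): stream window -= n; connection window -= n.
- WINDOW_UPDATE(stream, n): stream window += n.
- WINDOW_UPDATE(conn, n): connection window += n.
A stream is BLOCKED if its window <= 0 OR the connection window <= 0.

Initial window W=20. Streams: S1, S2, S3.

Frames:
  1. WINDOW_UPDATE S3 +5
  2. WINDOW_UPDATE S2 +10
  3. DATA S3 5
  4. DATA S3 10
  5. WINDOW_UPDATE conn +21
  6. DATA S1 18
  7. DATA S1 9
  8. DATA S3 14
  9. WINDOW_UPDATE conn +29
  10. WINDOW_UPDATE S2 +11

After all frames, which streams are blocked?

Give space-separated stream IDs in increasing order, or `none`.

Op 1: conn=20 S1=20 S2=20 S3=25 blocked=[]
Op 2: conn=20 S1=20 S2=30 S3=25 blocked=[]
Op 3: conn=15 S1=20 S2=30 S3=20 blocked=[]
Op 4: conn=5 S1=20 S2=30 S3=10 blocked=[]
Op 5: conn=26 S1=20 S2=30 S3=10 blocked=[]
Op 6: conn=8 S1=2 S2=30 S3=10 blocked=[]
Op 7: conn=-1 S1=-7 S2=30 S3=10 blocked=[1, 2, 3]
Op 8: conn=-15 S1=-7 S2=30 S3=-4 blocked=[1, 2, 3]
Op 9: conn=14 S1=-7 S2=30 S3=-4 blocked=[1, 3]
Op 10: conn=14 S1=-7 S2=41 S3=-4 blocked=[1, 3]

Answer: S1 S3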